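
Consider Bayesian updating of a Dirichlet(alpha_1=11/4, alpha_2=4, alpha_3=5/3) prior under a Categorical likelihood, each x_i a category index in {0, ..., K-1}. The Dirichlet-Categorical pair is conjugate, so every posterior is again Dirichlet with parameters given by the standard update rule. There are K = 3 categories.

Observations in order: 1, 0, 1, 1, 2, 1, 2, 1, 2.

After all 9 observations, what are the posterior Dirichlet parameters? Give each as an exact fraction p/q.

obs 1: x=1 → posterior Dirichlet(11/4, 5, 5/3)
obs 2: x=0 → posterior Dirichlet(15/4, 5, 5/3)
obs 3: x=1 → posterior Dirichlet(15/4, 6, 5/3)
obs 4: x=1 → posterior Dirichlet(15/4, 7, 5/3)
obs 5: x=2 → posterior Dirichlet(15/4, 7, 8/3)
obs 6: x=1 → posterior Dirichlet(15/4, 8, 8/3)
obs 7: x=2 → posterior Dirichlet(15/4, 8, 11/3)
obs 8: x=1 → posterior Dirichlet(15/4, 9, 11/3)
obs 9: x=2 → posterior Dirichlet(15/4, 9, 14/3)

alpha_1=15/4, alpha_2=9, alpha_3=14/3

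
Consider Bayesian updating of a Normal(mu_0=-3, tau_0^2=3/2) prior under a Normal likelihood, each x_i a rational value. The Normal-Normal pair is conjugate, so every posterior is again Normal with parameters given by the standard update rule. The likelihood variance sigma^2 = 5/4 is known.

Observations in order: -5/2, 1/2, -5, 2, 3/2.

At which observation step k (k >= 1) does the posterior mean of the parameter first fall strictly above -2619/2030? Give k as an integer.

obs 1: x=-5/2 → posterior Normal(-30/11, 15/22)
obs 2: x=1/2 → posterior Normal(-27/17, 15/34)
obs 3: x=-5 → posterior Normal(-57/23, 15/46)
obs 4: x=2 → posterior Normal(-45/29, 15/58)
obs 5: x=3/2 → posterior Normal(-36/35, 3/14)

k = 5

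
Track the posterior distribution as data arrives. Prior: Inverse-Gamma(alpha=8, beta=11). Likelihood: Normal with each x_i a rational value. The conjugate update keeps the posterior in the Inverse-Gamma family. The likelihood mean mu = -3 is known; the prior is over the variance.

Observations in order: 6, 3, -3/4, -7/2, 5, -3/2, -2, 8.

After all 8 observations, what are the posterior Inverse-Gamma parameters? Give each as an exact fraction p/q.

obs 1: x=6 → posterior Inverse-Gamma(17/2, 103/2)
obs 2: x=3 → posterior Inverse-Gamma(9, 139/2)
obs 3: x=-3/4 → posterior Inverse-Gamma(19/2, 2305/32)
obs 4: x=-7/2 → posterior Inverse-Gamma(10, 2309/32)
obs 5: x=5 → posterior Inverse-Gamma(21/2, 3333/32)
obs 6: x=-3/2 → posterior Inverse-Gamma(11, 3369/32)
obs 7: x=-2 → posterior Inverse-Gamma(23/2, 3385/32)
obs 8: x=8 → posterior Inverse-Gamma(12, 5321/32)

alpha=12, beta=5321/32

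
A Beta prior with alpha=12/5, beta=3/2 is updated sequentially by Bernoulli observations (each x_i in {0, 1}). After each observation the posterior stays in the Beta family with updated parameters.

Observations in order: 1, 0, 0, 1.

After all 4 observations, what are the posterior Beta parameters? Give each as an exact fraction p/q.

alpha=22/5, beta=7/2

obs 1: x=1 → posterior Beta(17/5, 3/2)
obs 2: x=0 → posterior Beta(17/5, 5/2)
obs 3: x=0 → posterior Beta(17/5, 7/2)
obs 4: x=1 → posterior Beta(22/5, 7/2)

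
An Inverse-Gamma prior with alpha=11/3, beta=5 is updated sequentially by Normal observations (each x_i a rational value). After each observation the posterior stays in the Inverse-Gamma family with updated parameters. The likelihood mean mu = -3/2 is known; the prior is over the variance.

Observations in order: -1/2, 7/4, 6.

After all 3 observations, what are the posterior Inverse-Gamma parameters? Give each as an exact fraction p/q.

obs 1: x=-1/2 → posterior Inverse-Gamma(25/6, 11/2)
obs 2: x=7/4 → posterior Inverse-Gamma(14/3, 345/32)
obs 3: x=6 → posterior Inverse-Gamma(31/6, 1245/32)

alpha=31/6, beta=1245/32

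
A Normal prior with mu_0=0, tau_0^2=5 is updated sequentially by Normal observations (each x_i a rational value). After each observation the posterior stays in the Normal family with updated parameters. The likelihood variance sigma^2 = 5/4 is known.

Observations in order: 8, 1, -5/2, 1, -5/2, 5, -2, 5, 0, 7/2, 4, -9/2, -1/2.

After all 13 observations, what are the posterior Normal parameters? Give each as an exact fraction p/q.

mu_0=62/53, tau_0^2=5/53

obs 1: x=8 → posterior Normal(32/5, 1)
obs 2: x=1 → posterior Normal(4, 5/9)
obs 3: x=-5/2 → posterior Normal(2, 5/13)
obs 4: x=1 → posterior Normal(30/17, 5/17)
obs 5: x=-5/2 → posterior Normal(20/21, 5/21)
obs 6: x=5 → posterior Normal(8/5, 1/5)
obs 7: x=-2 → posterior Normal(32/29, 5/29)
obs 8: x=5 → posterior Normal(52/33, 5/33)
obs 9: x=0 → posterior Normal(52/37, 5/37)
obs 10: x=7/2 → posterior Normal(66/41, 5/41)
obs 11: x=4 → posterior Normal(82/45, 1/9)
obs 12: x=-9/2 → posterior Normal(64/49, 5/49)
obs 13: x=-1/2 → posterior Normal(62/53, 5/53)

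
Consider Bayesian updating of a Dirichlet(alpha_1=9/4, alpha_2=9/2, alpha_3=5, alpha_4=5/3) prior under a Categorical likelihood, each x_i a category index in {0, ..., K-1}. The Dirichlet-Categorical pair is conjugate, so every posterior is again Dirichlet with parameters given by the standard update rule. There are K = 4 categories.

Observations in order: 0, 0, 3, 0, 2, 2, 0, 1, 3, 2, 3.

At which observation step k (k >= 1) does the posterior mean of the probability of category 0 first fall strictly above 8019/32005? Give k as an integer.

k = 2

obs 1: x=0 → posterior Dirichlet(13/4, 9/2, 5, 5/3)
obs 2: x=0 → posterior Dirichlet(17/4, 9/2, 5, 5/3)
obs 3: x=3 → posterior Dirichlet(17/4, 9/2, 5, 8/3)
obs 4: x=0 → posterior Dirichlet(21/4, 9/2, 5, 8/3)
obs 5: x=2 → posterior Dirichlet(21/4, 9/2, 6, 8/3)
obs 6: x=2 → posterior Dirichlet(21/4, 9/2, 7, 8/3)
obs 7: x=0 → posterior Dirichlet(25/4, 9/2, 7, 8/3)
obs 8: x=1 → posterior Dirichlet(25/4, 11/2, 7, 8/3)
obs 9: x=3 → posterior Dirichlet(25/4, 11/2, 7, 11/3)
obs 10: x=2 → posterior Dirichlet(25/4, 11/2, 8, 11/3)
obs 11: x=3 → posterior Dirichlet(25/4, 11/2, 8, 14/3)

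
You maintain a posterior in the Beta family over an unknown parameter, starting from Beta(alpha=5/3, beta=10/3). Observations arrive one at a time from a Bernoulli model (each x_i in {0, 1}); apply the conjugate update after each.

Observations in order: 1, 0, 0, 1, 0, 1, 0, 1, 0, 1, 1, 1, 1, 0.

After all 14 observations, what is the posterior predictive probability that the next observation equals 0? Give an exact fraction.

obs 1: x=1 → posterior Beta(8/3, 10/3)
obs 2: x=0 → posterior Beta(8/3, 13/3)
obs 3: x=0 → posterior Beta(8/3, 16/3)
obs 4: x=1 → posterior Beta(11/3, 16/3)
obs 5: x=0 → posterior Beta(11/3, 19/3)
obs 6: x=1 → posterior Beta(14/3, 19/3)
obs 7: x=0 → posterior Beta(14/3, 22/3)
obs 8: x=1 → posterior Beta(17/3, 22/3)
obs 9: x=0 → posterior Beta(17/3, 25/3)
obs 10: x=1 → posterior Beta(20/3, 25/3)
obs 11: x=1 → posterior Beta(23/3, 25/3)
obs 12: x=1 → posterior Beta(26/3, 25/3)
obs 13: x=1 → posterior Beta(29/3, 25/3)
obs 14: x=0 → posterior Beta(29/3, 28/3)

28/57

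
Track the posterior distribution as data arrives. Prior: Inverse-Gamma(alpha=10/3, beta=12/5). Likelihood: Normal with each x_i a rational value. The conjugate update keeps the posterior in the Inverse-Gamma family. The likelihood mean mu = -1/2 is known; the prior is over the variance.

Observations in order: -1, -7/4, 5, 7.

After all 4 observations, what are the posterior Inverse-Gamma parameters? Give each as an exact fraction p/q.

alpha=16/3, beta=7449/160

obs 1: x=-1 → posterior Inverse-Gamma(23/6, 101/40)
obs 2: x=-7/4 → posterior Inverse-Gamma(13/3, 529/160)
obs 3: x=5 → posterior Inverse-Gamma(29/6, 2949/160)
obs 4: x=7 → posterior Inverse-Gamma(16/3, 7449/160)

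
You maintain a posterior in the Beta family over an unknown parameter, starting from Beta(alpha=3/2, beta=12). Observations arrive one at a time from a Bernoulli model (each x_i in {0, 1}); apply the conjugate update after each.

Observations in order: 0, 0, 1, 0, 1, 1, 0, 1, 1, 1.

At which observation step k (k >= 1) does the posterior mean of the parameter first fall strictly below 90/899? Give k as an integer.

obs 1: x=0 → posterior Beta(3/2, 13)
obs 2: x=0 → posterior Beta(3/2, 14)
obs 3: x=1 → posterior Beta(5/2, 14)
obs 4: x=0 → posterior Beta(5/2, 15)
obs 5: x=1 → posterior Beta(7/2, 15)
obs 6: x=1 → posterior Beta(9/2, 15)
obs 7: x=0 → posterior Beta(9/2, 16)
obs 8: x=1 → posterior Beta(11/2, 16)
obs 9: x=1 → posterior Beta(13/2, 16)
obs 10: x=1 → posterior Beta(15/2, 16)

k = 2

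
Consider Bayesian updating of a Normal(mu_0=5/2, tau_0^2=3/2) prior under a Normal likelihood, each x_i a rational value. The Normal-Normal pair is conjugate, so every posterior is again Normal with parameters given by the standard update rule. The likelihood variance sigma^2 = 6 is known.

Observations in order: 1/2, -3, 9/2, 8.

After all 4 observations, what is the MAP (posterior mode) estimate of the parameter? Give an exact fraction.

5/2

obs 1: x=1/2 → posterior Normal(21/10, 6/5)
obs 2: x=-3 → posterior Normal(5/4, 1)
obs 3: x=9/2 → posterior Normal(12/7, 6/7)
obs 4: x=8 → posterior Normal(5/2, 3/4)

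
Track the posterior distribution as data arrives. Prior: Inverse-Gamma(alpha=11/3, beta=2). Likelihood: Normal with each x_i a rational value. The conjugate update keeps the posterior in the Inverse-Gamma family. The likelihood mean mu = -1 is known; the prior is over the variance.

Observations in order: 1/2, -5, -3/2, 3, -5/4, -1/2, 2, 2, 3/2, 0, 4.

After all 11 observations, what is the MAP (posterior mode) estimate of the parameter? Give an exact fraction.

4275/976

obs 1: x=1/2 → posterior Inverse-Gamma(25/6, 25/8)
obs 2: x=-5 → posterior Inverse-Gamma(14/3, 89/8)
obs 3: x=-3/2 → posterior Inverse-Gamma(31/6, 45/4)
obs 4: x=3 → posterior Inverse-Gamma(17/3, 77/4)
obs 5: x=-5/4 → posterior Inverse-Gamma(37/6, 617/32)
obs 6: x=-1/2 → posterior Inverse-Gamma(20/3, 621/32)
obs 7: x=2 → posterior Inverse-Gamma(43/6, 765/32)
obs 8: x=2 → posterior Inverse-Gamma(23/3, 909/32)
obs 9: x=3/2 → posterior Inverse-Gamma(49/6, 1009/32)
obs 10: x=0 → posterior Inverse-Gamma(26/3, 1025/32)
obs 11: x=4 → posterior Inverse-Gamma(55/6, 1425/32)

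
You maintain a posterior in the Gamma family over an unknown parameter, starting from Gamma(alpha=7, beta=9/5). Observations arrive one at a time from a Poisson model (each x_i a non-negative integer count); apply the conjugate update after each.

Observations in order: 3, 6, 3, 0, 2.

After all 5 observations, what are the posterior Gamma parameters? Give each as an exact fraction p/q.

obs 1: x=3 → posterior Gamma(10, 14/5)
obs 2: x=6 → posterior Gamma(16, 19/5)
obs 3: x=3 → posterior Gamma(19, 24/5)
obs 4: x=0 → posterior Gamma(19, 29/5)
obs 5: x=2 → posterior Gamma(21, 34/5)

alpha=21, beta=34/5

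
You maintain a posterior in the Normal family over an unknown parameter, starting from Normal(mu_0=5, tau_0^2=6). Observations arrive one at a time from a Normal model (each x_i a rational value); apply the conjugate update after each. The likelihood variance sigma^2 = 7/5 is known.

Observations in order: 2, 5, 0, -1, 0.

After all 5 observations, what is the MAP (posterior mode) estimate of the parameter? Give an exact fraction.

215/157

obs 1: x=2 → posterior Normal(95/37, 42/37)
obs 2: x=5 → posterior Normal(245/67, 42/67)
obs 3: x=0 → posterior Normal(245/97, 42/97)
obs 4: x=-1 → posterior Normal(215/127, 42/127)
obs 5: x=0 → posterior Normal(215/157, 42/157)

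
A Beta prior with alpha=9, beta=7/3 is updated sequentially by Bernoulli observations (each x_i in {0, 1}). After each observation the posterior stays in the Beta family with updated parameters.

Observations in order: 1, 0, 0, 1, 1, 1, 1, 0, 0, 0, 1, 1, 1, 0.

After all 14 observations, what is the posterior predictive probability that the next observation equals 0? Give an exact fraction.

25/76

obs 1: x=1 → posterior Beta(10, 7/3)
obs 2: x=0 → posterior Beta(10, 10/3)
obs 3: x=0 → posterior Beta(10, 13/3)
obs 4: x=1 → posterior Beta(11, 13/3)
obs 5: x=1 → posterior Beta(12, 13/3)
obs 6: x=1 → posterior Beta(13, 13/3)
obs 7: x=1 → posterior Beta(14, 13/3)
obs 8: x=0 → posterior Beta(14, 16/3)
obs 9: x=0 → posterior Beta(14, 19/3)
obs 10: x=0 → posterior Beta(14, 22/3)
obs 11: x=1 → posterior Beta(15, 22/3)
obs 12: x=1 → posterior Beta(16, 22/3)
obs 13: x=1 → posterior Beta(17, 22/3)
obs 14: x=0 → posterior Beta(17, 25/3)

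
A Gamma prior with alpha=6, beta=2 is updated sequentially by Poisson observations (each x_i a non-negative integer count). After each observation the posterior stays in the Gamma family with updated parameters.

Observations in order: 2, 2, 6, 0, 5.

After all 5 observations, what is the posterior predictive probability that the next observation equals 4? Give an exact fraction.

2967554175874487929191/18889465931478580854784

obs 1: x=2 → posterior Gamma(8, 3)
obs 2: x=2 → posterior Gamma(10, 4)
obs 3: x=6 → posterior Gamma(16, 5)
obs 4: x=0 → posterior Gamma(16, 6)
obs 5: x=5 → posterior Gamma(21, 7)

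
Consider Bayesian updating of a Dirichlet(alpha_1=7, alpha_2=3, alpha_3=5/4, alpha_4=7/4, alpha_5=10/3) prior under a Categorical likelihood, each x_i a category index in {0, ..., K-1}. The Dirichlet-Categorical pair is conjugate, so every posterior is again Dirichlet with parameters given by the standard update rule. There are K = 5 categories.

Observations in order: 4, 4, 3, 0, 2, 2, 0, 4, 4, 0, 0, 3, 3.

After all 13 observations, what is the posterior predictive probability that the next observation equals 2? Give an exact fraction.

39/352

obs 1: x=4 → posterior Dirichlet(7, 3, 5/4, 7/4, 13/3)
obs 2: x=4 → posterior Dirichlet(7, 3, 5/4, 7/4, 16/3)
obs 3: x=3 → posterior Dirichlet(7, 3, 5/4, 11/4, 16/3)
obs 4: x=0 → posterior Dirichlet(8, 3, 5/4, 11/4, 16/3)
obs 5: x=2 → posterior Dirichlet(8, 3, 9/4, 11/4, 16/3)
obs 6: x=2 → posterior Dirichlet(8, 3, 13/4, 11/4, 16/3)
obs 7: x=0 → posterior Dirichlet(9, 3, 13/4, 11/4, 16/3)
obs 8: x=4 → posterior Dirichlet(9, 3, 13/4, 11/4, 19/3)
obs 9: x=4 → posterior Dirichlet(9, 3, 13/4, 11/4, 22/3)
obs 10: x=0 → posterior Dirichlet(10, 3, 13/4, 11/4, 22/3)
obs 11: x=0 → posterior Dirichlet(11, 3, 13/4, 11/4, 22/3)
obs 12: x=3 → posterior Dirichlet(11, 3, 13/4, 15/4, 22/3)
obs 13: x=3 → posterior Dirichlet(11, 3, 13/4, 19/4, 22/3)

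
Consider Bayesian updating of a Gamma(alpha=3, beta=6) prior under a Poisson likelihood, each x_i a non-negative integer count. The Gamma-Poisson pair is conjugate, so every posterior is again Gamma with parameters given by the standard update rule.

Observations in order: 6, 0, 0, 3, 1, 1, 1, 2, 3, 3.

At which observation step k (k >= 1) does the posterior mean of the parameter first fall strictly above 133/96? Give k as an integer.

obs 1: x=6 → posterior Gamma(9, 7)
obs 2: x=0 → posterior Gamma(9, 8)
obs 3: x=0 → posterior Gamma(9, 9)
obs 4: x=3 → posterior Gamma(12, 10)
obs 5: x=1 → posterior Gamma(13, 11)
obs 6: x=1 → posterior Gamma(14, 12)
obs 7: x=1 → posterior Gamma(15, 13)
obs 8: x=2 → posterior Gamma(17, 14)
obs 9: x=3 → posterior Gamma(20, 15)
obs 10: x=3 → posterior Gamma(23, 16)

k = 10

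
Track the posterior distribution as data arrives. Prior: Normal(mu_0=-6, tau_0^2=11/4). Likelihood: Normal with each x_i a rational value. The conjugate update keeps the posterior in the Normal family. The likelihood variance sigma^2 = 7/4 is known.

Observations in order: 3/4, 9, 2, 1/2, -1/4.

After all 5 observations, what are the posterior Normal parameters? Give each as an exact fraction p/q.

mu_0=45/31, tau_0^2=77/248

obs 1: x=3/4 → posterior Normal(-15/8, 77/72)
obs 2: x=9 → posterior Normal(9/4, 77/116)
obs 3: x=2 → posterior Normal(349/160, 77/160)
obs 4: x=1/2 → posterior Normal(371/204, 77/204)
obs 5: x=-1/4 → posterior Normal(45/31, 77/248)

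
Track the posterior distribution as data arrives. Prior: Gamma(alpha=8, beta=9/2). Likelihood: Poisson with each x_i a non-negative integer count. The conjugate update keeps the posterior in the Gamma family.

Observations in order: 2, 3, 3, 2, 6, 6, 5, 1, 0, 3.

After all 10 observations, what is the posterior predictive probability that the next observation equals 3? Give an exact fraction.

obs 1: x=2 → posterior Gamma(10, 11/2)
obs 2: x=3 → posterior Gamma(13, 13/2)
obs 3: x=3 → posterior Gamma(16, 15/2)
obs 4: x=2 → posterior Gamma(18, 17/2)
obs 5: x=6 → posterior Gamma(24, 19/2)
obs 6: x=6 → posterior Gamma(30, 21/2)
obs 7: x=5 → posterior Gamma(35, 23/2)
obs 8: x=1 → posterior Gamma(36, 25/2)
obs 9: x=0 → posterior Gamma(36, 27/2)
obs 10: x=3 → posterior Gamma(39, 29/2)

92123220044267902669573248477675212275252520140424942013500320/433701716541192355457229753999917360820651622584523552060436161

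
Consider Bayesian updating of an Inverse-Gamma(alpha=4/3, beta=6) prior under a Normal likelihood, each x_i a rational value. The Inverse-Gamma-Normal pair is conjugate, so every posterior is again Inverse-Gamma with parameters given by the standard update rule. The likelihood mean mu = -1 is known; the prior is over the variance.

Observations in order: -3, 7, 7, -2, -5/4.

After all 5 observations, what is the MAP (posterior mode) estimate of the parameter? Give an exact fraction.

obs 1: x=-3 → posterior Inverse-Gamma(11/6, 8)
obs 2: x=7 → posterior Inverse-Gamma(7/3, 40)
obs 3: x=7 → posterior Inverse-Gamma(17/6, 72)
obs 4: x=-2 → posterior Inverse-Gamma(10/3, 145/2)
obs 5: x=-5/4 → posterior Inverse-Gamma(23/6, 2321/32)

6963/464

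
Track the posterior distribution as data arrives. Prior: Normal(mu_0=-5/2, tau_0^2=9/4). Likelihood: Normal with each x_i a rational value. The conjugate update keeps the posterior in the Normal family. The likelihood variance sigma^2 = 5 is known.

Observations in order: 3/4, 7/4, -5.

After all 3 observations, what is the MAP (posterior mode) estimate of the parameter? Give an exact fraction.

obs 1: x=3/4 → posterior Normal(-173/116, 45/29)
obs 2: x=7/4 → posterior Normal(-55/76, 45/38)
obs 3: x=-5 → posterior Normal(-145/94, 45/47)

-145/94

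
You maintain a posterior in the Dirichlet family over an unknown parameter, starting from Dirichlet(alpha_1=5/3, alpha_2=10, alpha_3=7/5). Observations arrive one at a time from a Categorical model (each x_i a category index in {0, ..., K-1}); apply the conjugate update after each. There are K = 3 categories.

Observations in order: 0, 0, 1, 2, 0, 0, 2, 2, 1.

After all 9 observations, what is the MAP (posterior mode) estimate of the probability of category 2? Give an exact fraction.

obs 1: x=0 → posterior Dirichlet(8/3, 10, 7/5)
obs 2: x=0 → posterior Dirichlet(11/3, 10, 7/5)
obs 3: x=1 → posterior Dirichlet(11/3, 11, 7/5)
obs 4: x=2 → posterior Dirichlet(11/3, 11, 12/5)
obs 5: x=0 → posterior Dirichlet(14/3, 11, 12/5)
obs 6: x=0 → posterior Dirichlet(17/3, 11, 12/5)
obs 7: x=2 → posterior Dirichlet(17/3, 11, 17/5)
obs 8: x=2 → posterior Dirichlet(17/3, 11, 22/5)
obs 9: x=1 → posterior Dirichlet(17/3, 12, 22/5)

51/286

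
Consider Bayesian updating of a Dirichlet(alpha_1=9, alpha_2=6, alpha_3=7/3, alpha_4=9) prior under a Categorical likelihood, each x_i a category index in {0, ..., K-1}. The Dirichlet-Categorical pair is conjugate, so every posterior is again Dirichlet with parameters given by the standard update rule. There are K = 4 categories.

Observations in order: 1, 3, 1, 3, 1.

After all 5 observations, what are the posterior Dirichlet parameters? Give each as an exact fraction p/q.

obs 1: x=1 → posterior Dirichlet(9, 7, 7/3, 9)
obs 2: x=3 → posterior Dirichlet(9, 7, 7/3, 10)
obs 3: x=1 → posterior Dirichlet(9, 8, 7/3, 10)
obs 4: x=3 → posterior Dirichlet(9, 8, 7/3, 11)
obs 5: x=1 → posterior Dirichlet(9, 9, 7/3, 11)

alpha_1=9, alpha_2=9, alpha_3=7/3, alpha_4=11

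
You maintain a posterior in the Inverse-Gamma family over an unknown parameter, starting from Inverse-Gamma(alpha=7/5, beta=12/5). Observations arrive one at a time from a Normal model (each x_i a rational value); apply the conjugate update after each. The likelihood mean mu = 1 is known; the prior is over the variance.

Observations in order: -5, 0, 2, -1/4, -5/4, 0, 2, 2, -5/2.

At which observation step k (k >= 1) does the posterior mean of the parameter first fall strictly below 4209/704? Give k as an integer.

k = 8

obs 1: x=-5 → posterior Inverse-Gamma(19/10, 102/5)
obs 2: x=0 → posterior Inverse-Gamma(12/5, 209/10)
obs 3: x=2 → posterior Inverse-Gamma(29/10, 107/5)
obs 4: x=-1/4 → posterior Inverse-Gamma(17/5, 3549/160)
obs 5: x=-5/4 → posterior Inverse-Gamma(39/10, 1977/80)
obs 6: x=0 → posterior Inverse-Gamma(22/5, 2017/80)
obs 7: x=2 → posterior Inverse-Gamma(49/10, 2057/80)
obs 8: x=2 → posterior Inverse-Gamma(27/5, 2097/80)
obs 9: x=-5/2 → posterior Inverse-Gamma(59/10, 2587/80)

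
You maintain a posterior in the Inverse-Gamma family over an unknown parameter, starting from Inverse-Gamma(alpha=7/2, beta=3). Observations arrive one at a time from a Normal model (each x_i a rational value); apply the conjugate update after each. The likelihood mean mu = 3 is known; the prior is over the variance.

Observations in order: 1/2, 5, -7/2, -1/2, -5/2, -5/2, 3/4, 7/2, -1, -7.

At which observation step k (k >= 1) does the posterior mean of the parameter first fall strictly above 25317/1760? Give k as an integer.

k = 10

obs 1: x=1/2 → posterior Inverse-Gamma(4, 49/8)
obs 2: x=5 → posterior Inverse-Gamma(9/2, 65/8)
obs 3: x=-7/2 → posterior Inverse-Gamma(5, 117/4)
obs 4: x=-1/2 → posterior Inverse-Gamma(11/2, 283/8)
obs 5: x=-5/2 → posterior Inverse-Gamma(6, 101/2)
obs 6: x=-5/2 → posterior Inverse-Gamma(13/2, 525/8)
obs 7: x=3/4 → posterior Inverse-Gamma(7, 2181/32)
obs 8: x=7/2 → posterior Inverse-Gamma(15/2, 2185/32)
obs 9: x=-1 → posterior Inverse-Gamma(8, 2441/32)
obs 10: x=-7 → posterior Inverse-Gamma(17/2, 4041/32)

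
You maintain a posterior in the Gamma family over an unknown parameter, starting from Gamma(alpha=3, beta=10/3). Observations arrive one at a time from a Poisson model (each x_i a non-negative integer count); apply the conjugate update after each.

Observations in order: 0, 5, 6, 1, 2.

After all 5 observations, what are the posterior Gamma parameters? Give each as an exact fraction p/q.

alpha=17, beta=25/3

obs 1: x=0 → posterior Gamma(3, 13/3)
obs 2: x=5 → posterior Gamma(8, 16/3)
obs 3: x=6 → posterior Gamma(14, 19/3)
obs 4: x=1 → posterior Gamma(15, 22/3)
obs 5: x=2 → posterior Gamma(17, 25/3)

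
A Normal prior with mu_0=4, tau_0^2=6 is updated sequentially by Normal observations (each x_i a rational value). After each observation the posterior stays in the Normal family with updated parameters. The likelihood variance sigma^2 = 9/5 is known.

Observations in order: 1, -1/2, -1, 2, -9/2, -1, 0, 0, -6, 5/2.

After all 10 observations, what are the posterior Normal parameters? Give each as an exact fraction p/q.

obs 1: x=1 → posterior Normal(22/13, 18/13)
obs 2: x=-1/2 → posterior Normal(17/23, 18/23)
obs 3: x=-1 → posterior Normal(7/33, 6/11)
obs 4: x=2 → posterior Normal(27/43, 18/43)
obs 5: x=-9/2 → posterior Normal(-18/53, 18/53)
obs 6: x=-1 → posterior Normal(-4/9, 2/7)
obs 7: x=0 → posterior Normal(-28/73, 18/73)
obs 8: x=0 → posterior Normal(-28/83, 18/83)
obs 9: x=-6 → posterior Normal(-88/93, 6/31)
obs 10: x=5/2 → posterior Normal(-63/103, 18/103)

mu_0=-63/103, tau_0^2=18/103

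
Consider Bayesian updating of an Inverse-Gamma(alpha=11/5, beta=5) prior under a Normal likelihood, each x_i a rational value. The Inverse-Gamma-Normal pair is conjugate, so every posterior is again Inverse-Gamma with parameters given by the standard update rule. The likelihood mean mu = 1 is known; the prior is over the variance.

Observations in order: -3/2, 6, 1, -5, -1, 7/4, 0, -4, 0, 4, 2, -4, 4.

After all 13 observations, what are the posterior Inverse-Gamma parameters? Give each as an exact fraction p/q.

alpha=87/10, beta=2445/32

obs 1: x=-3/2 → posterior Inverse-Gamma(27/10, 65/8)
obs 2: x=6 → posterior Inverse-Gamma(16/5, 165/8)
obs 3: x=1 → posterior Inverse-Gamma(37/10, 165/8)
obs 4: x=-5 → posterior Inverse-Gamma(21/5, 309/8)
obs 5: x=-1 → posterior Inverse-Gamma(47/10, 325/8)
obs 6: x=7/4 → posterior Inverse-Gamma(26/5, 1309/32)
obs 7: x=0 → posterior Inverse-Gamma(57/10, 1325/32)
obs 8: x=-4 → posterior Inverse-Gamma(31/5, 1725/32)
obs 9: x=0 → posterior Inverse-Gamma(67/10, 1741/32)
obs 10: x=4 → posterior Inverse-Gamma(36/5, 1885/32)
obs 11: x=2 → posterior Inverse-Gamma(77/10, 1901/32)
obs 12: x=-4 → posterior Inverse-Gamma(41/5, 2301/32)
obs 13: x=4 → posterior Inverse-Gamma(87/10, 2445/32)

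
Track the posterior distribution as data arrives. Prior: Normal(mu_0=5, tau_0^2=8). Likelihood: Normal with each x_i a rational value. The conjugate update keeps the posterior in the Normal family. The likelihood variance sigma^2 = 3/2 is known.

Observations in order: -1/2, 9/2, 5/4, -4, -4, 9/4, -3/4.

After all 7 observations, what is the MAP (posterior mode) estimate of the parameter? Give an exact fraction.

obs 1: x=-1/2 → posterior Normal(7/19, 24/19)
obs 2: x=9/2 → posterior Normal(79/35, 24/35)
obs 3: x=5/4 → posterior Normal(33/17, 8/17)
obs 4: x=-4 → posterior Normal(35/67, 24/67)
obs 5: x=-4 → posterior Normal(-29/83, 24/83)
obs 6: x=9/4 → posterior Normal(7/99, 8/33)
obs 7: x=-3/4 → posterior Normal(-1/23, 24/115)

-1/23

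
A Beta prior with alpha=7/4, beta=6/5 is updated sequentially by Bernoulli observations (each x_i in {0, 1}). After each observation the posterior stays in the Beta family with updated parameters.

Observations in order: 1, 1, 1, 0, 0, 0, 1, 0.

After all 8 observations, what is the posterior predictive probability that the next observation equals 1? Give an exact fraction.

obs 1: x=1 → posterior Beta(11/4, 6/5)
obs 2: x=1 → posterior Beta(15/4, 6/5)
obs 3: x=1 → posterior Beta(19/4, 6/5)
obs 4: x=0 → posterior Beta(19/4, 11/5)
obs 5: x=0 → posterior Beta(19/4, 16/5)
obs 6: x=0 → posterior Beta(19/4, 21/5)
obs 7: x=1 → posterior Beta(23/4, 21/5)
obs 8: x=0 → posterior Beta(23/4, 26/5)

115/219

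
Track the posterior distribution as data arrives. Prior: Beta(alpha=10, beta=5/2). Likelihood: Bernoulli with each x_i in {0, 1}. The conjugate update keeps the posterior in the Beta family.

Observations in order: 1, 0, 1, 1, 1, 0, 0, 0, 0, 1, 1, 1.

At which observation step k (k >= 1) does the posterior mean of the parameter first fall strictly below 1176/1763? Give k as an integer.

k = 9

obs 1: x=1 → posterior Beta(11, 5/2)
obs 2: x=0 → posterior Beta(11, 7/2)
obs 3: x=1 → posterior Beta(12, 7/2)
obs 4: x=1 → posterior Beta(13, 7/2)
obs 5: x=1 → posterior Beta(14, 7/2)
obs 6: x=0 → posterior Beta(14, 9/2)
obs 7: x=0 → posterior Beta(14, 11/2)
obs 8: x=0 → posterior Beta(14, 13/2)
obs 9: x=0 → posterior Beta(14, 15/2)
obs 10: x=1 → posterior Beta(15, 15/2)
obs 11: x=1 → posterior Beta(16, 15/2)
obs 12: x=1 → posterior Beta(17, 15/2)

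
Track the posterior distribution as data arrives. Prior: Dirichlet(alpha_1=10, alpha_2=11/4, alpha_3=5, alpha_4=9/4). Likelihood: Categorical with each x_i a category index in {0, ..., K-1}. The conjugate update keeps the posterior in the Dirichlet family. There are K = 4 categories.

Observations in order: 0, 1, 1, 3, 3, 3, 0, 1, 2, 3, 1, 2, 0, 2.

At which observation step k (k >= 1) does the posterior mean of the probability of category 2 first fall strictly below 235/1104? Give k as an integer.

k = 4

obs 1: x=0 → posterior Dirichlet(11, 11/4, 5, 9/4)
obs 2: x=1 → posterior Dirichlet(11, 15/4, 5, 9/4)
obs 3: x=1 → posterior Dirichlet(11, 19/4, 5, 9/4)
obs 4: x=3 → posterior Dirichlet(11, 19/4, 5, 13/4)
obs 5: x=3 → posterior Dirichlet(11, 19/4, 5, 17/4)
obs 6: x=3 → posterior Dirichlet(11, 19/4, 5, 21/4)
obs 7: x=0 → posterior Dirichlet(12, 19/4, 5, 21/4)
obs 8: x=1 → posterior Dirichlet(12, 23/4, 5, 21/4)
obs 9: x=2 → posterior Dirichlet(12, 23/4, 6, 21/4)
obs 10: x=3 → posterior Dirichlet(12, 23/4, 6, 25/4)
obs 11: x=1 → posterior Dirichlet(12, 27/4, 6, 25/4)
obs 12: x=2 → posterior Dirichlet(12, 27/4, 7, 25/4)
obs 13: x=0 → posterior Dirichlet(13, 27/4, 7, 25/4)
obs 14: x=2 → posterior Dirichlet(13, 27/4, 8, 25/4)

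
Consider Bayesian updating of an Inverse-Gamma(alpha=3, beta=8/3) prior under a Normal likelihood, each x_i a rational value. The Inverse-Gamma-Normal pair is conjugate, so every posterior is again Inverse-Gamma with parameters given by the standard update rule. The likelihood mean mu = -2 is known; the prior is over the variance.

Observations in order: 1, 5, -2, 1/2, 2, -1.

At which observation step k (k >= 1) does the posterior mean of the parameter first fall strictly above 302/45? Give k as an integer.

k = 2

obs 1: x=1 → posterior Inverse-Gamma(7/2, 43/6)
obs 2: x=5 → posterior Inverse-Gamma(4, 95/3)
obs 3: x=-2 → posterior Inverse-Gamma(9/2, 95/3)
obs 4: x=1/2 → posterior Inverse-Gamma(5, 835/24)
obs 5: x=2 → posterior Inverse-Gamma(11/2, 1027/24)
obs 6: x=-1 → posterior Inverse-Gamma(6, 1039/24)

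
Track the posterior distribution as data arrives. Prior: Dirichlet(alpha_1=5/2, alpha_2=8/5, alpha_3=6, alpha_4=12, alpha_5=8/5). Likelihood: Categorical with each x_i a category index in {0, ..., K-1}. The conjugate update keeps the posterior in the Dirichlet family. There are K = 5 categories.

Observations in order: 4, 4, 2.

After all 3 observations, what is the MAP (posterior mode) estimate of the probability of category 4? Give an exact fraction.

obs 1: x=4 → posterior Dirichlet(5/2, 8/5, 6, 12, 13/5)
obs 2: x=4 → posterior Dirichlet(5/2, 8/5, 6, 12, 18/5)
obs 3: x=2 → posterior Dirichlet(5/2, 8/5, 7, 12, 18/5)

26/217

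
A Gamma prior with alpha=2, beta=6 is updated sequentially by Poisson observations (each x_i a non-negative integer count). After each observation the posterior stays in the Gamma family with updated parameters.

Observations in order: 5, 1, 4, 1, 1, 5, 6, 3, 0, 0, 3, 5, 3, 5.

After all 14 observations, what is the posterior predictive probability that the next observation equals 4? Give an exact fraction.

obs 1: x=5 → posterior Gamma(7, 7)
obs 2: x=1 → posterior Gamma(8, 8)
obs 3: x=4 → posterior Gamma(12, 9)
obs 4: x=1 → posterior Gamma(13, 10)
obs 5: x=1 → posterior Gamma(14, 11)
obs 6: x=5 → posterior Gamma(19, 12)
obs 7: x=6 → posterior Gamma(25, 13)
obs 8: x=3 → posterior Gamma(28, 14)
obs 9: x=0 → posterior Gamma(28, 15)
obs 10: x=0 → posterior Gamma(28, 16)
obs 11: x=3 → posterior Gamma(31, 17)
obs 12: x=5 → posterior Gamma(36, 18)
obs 13: x=3 → posterior Gamma(39, 19)
obs 14: x=5 → posterior Gamma(44, 20)

104594342127075328000000000000000000000000000000000000000000000/975899043878094502181750926414685311076409087612386488657473387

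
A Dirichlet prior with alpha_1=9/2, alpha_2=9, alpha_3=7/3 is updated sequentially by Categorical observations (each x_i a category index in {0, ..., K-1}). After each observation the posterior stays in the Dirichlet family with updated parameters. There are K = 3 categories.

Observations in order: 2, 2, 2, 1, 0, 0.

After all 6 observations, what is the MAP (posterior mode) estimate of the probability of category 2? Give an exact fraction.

26/113

obs 1: x=2 → posterior Dirichlet(9/2, 9, 10/3)
obs 2: x=2 → posterior Dirichlet(9/2, 9, 13/3)
obs 3: x=2 → posterior Dirichlet(9/2, 9, 16/3)
obs 4: x=1 → posterior Dirichlet(9/2, 10, 16/3)
obs 5: x=0 → posterior Dirichlet(11/2, 10, 16/3)
obs 6: x=0 → posterior Dirichlet(13/2, 10, 16/3)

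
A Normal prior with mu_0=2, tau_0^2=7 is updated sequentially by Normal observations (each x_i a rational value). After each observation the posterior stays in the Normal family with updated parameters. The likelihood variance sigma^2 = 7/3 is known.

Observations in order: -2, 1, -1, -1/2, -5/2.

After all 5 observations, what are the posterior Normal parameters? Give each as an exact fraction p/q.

obs 1: x=-2 → posterior Normal(-1, 7/4)
obs 2: x=1 → posterior Normal(-1/7, 1)
obs 3: x=-1 → posterior Normal(-2/5, 7/10)
obs 4: x=-1/2 → posterior Normal(-11/26, 7/13)
obs 5: x=-5/2 → posterior Normal(-13/16, 7/16)

mu_0=-13/16, tau_0^2=7/16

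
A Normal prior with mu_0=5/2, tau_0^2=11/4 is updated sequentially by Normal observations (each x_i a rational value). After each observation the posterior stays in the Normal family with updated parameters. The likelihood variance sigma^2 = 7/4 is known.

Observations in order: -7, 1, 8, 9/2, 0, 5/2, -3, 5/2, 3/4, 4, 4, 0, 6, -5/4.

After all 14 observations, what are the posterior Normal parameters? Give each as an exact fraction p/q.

mu_0=519/322, tau_0^2=11/92

obs 1: x=-7 → posterior Normal(-119/36, 77/72)
obs 2: x=1 → posterior Normal(-97/58, 77/116)
obs 3: x=8 → posterior Normal(79/80, 77/160)
obs 4: x=9/2 → posterior Normal(89/51, 77/204)
obs 5: x=0 → posterior Normal(89/62, 77/248)
obs 6: x=5/2 → posterior Normal(233/146, 77/292)
obs 7: x=-3 → posterior Normal(167/168, 11/48)
obs 8: x=5/2 → posterior Normal(111/95, 77/380)
obs 9: x=3/4 → posterior Normal(9/8, 77/424)
obs 10: x=4 → posterior Normal(653/468, 77/468)
obs 11: x=4 → posterior Normal(829/512, 77/512)
obs 12: x=0 → posterior Normal(829/556, 77/556)
obs 13: x=6 → posterior Normal(1093/600, 77/600)
obs 14: x=-5/4 → posterior Normal(519/322, 11/92)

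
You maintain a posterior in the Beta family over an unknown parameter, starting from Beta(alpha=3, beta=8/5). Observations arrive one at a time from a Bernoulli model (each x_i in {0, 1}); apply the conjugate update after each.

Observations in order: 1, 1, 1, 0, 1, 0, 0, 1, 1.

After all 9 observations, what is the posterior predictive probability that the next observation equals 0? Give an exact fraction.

23/68

obs 1: x=1 → posterior Beta(4, 8/5)
obs 2: x=1 → posterior Beta(5, 8/5)
obs 3: x=1 → posterior Beta(6, 8/5)
obs 4: x=0 → posterior Beta(6, 13/5)
obs 5: x=1 → posterior Beta(7, 13/5)
obs 6: x=0 → posterior Beta(7, 18/5)
obs 7: x=0 → posterior Beta(7, 23/5)
obs 8: x=1 → posterior Beta(8, 23/5)
obs 9: x=1 → posterior Beta(9, 23/5)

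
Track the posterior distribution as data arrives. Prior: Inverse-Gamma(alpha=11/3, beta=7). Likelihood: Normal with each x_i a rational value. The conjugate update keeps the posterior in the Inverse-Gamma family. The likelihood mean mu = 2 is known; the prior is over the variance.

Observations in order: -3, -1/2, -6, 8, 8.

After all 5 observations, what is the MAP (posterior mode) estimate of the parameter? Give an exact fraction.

obs 1: x=-3 → posterior Inverse-Gamma(25/6, 39/2)
obs 2: x=-1/2 → posterior Inverse-Gamma(14/3, 181/8)
obs 3: x=-6 → posterior Inverse-Gamma(31/6, 437/8)
obs 4: x=8 → posterior Inverse-Gamma(17/3, 581/8)
obs 5: x=8 → posterior Inverse-Gamma(37/6, 725/8)

2175/172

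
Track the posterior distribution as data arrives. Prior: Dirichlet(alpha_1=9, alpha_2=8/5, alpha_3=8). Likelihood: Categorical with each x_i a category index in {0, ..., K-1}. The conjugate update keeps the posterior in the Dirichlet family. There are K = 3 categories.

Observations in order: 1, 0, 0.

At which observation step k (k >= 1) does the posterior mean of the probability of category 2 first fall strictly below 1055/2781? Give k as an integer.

k = 3

obs 1: x=1 → posterior Dirichlet(9, 13/5, 8)
obs 2: x=0 → posterior Dirichlet(10, 13/5, 8)
obs 3: x=0 → posterior Dirichlet(11, 13/5, 8)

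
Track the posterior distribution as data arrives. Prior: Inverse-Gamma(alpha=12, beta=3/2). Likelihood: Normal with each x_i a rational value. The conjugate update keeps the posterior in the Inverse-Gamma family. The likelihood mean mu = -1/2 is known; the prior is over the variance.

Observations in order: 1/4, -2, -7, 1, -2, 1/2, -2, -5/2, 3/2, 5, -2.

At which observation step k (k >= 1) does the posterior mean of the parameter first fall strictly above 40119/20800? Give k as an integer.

obs 1: x=1/4 → posterior Inverse-Gamma(25/2, 57/32)
obs 2: x=-2 → posterior Inverse-Gamma(13, 93/32)
obs 3: x=-7 → posterior Inverse-Gamma(27/2, 769/32)
obs 4: x=1 → posterior Inverse-Gamma(14, 805/32)
obs 5: x=-2 → posterior Inverse-Gamma(29/2, 841/32)
obs 6: x=1/2 → posterior Inverse-Gamma(15, 857/32)
obs 7: x=-2 → posterior Inverse-Gamma(31/2, 893/32)
obs 8: x=-5/2 → posterior Inverse-Gamma(16, 957/32)
obs 9: x=3/2 → posterior Inverse-Gamma(33/2, 1021/32)
obs 10: x=5 → posterior Inverse-Gamma(17, 1505/32)
obs 11: x=-2 → posterior Inverse-Gamma(35/2, 1541/32)

k = 4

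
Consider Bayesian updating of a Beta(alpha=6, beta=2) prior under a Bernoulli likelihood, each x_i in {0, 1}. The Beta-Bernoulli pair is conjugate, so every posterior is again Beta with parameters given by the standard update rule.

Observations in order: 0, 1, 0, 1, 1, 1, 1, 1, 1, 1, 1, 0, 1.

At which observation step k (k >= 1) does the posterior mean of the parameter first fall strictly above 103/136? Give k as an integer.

obs 1: x=0 → posterior Beta(6, 3)
obs 2: x=1 → posterior Beta(7, 3)
obs 3: x=0 → posterior Beta(7, 4)
obs 4: x=1 → posterior Beta(8, 4)
obs 5: x=1 → posterior Beta(9, 4)
obs 6: x=1 → posterior Beta(10, 4)
obs 7: x=1 → posterior Beta(11, 4)
obs 8: x=1 → posterior Beta(12, 4)
obs 9: x=1 → posterior Beta(13, 4)
obs 10: x=1 → posterior Beta(14, 4)
obs 11: x=1 → posterior Beta(15, 4)
obs 12: x=0 → posterior Beta(15, 5)
obs 13: x=1 → posterior Beta(16, 5)

k = 9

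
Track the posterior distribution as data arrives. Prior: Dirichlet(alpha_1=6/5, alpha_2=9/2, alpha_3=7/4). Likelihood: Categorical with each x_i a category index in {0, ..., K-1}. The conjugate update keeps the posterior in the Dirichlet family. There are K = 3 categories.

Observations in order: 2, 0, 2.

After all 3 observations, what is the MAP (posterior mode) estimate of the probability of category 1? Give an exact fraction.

obs 1: x=2 → posterior Dirichlet(6/5, 9/2, 11/4)
obs 2: x=0 → posterior Dirichlet(11/5, 9/2, 11/4)
obs 3: x=2 → posterior Dirichlet(11/5, 9/2, 15/4)

70/149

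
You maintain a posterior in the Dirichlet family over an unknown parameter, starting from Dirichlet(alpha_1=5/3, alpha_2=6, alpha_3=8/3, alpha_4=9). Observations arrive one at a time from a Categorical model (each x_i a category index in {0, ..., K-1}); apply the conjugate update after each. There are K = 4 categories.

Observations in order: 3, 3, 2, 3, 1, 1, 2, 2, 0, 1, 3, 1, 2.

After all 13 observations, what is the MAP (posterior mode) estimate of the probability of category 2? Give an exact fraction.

obs 1: x=3 → posterior Dirichlet(5/3, 6, 8/3, 10)
obs 2: x=3 → posterior Dirichlet(5/3, 6, 8/3, 11)
obs 3: x=2 → posterior Dirichlet(5/3, 6, 11/3, 11)
obs 4: x=3 → posterior Dirichlet(5/3, 6, 11/3, 12)
obs 5: x=1 → posterior Dirichlet(5/3, 7, 11/3, 12)
obs 6: x=1 → posterior Dirichlet(5/3, 8, 11/3, 12)
obs 7: x=2 → posterior Dirichlet(5/3, 8, 14/3, 12)
obs 8: x=2 → posterior Dirichlet(5/3, 8, 17/3, 12)
obs 9: x=0 → posterior Dirichlet(8/3, 8, 17/3, 12)
obs 10: x=1 → posterior Dirichlet(8/3, 9, 17/3, 12)
obs 11: x=3 → posterior Dirichlet(8/3, 9, 17/3, 13)
obs 12: x=1 → posterior Dirichlet(8/3, 10, 17/3, 13)
obs 13: x=2 → posterior Dirichlet(8/3, 10, 20/3, 13)

1/5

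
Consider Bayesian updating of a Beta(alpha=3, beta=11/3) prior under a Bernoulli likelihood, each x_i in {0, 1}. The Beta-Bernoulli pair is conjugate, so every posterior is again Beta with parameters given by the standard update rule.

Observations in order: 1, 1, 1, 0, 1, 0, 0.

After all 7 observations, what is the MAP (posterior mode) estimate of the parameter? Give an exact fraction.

18/35

obs 1: x=1 → posterior Beta(4, 11/3)
obs 2: x=1 → posterior Beta(5, 11/3)
obs 3: x=1 → posterior Beta(6, 11/3)
obs 4: x=0 → posterior Beta(6, 14/3)
obs 5: x=1 → posterior Beta(7, 14/3)
obs 6: x=0 → posterior Beta(7, 17/3)
obs 7: x=0 → posterior Beta(7, 20/3)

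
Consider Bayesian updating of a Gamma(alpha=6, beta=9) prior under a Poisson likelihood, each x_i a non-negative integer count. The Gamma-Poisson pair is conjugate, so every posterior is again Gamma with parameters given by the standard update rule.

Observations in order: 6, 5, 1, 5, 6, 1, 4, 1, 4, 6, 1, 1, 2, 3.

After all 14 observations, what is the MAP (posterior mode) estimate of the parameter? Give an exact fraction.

obs 1: x=6 → posterior Gamma(12, 10)
obs 2: x=5 → posterior Gamma(17, 11)
obs 3: x=1 → posterior Gamma(18, 12)
obs 4: x=5 → posterior Gamma(23, 13)
obs 5: x=6 → posterior Gamma(29, 14)
obs 6: x=1 → posterior Gamma(30, 15)
obs 7: x=4 → posterior Gamma(34, 16)
obs 8: x=1 → posterior Gamma(35, 17)
obs 9: x=4 → posterior Gamma(39, 18)
obs 10: x=6 → posterior Gamma(45, 19)
obs 11: x=1 → posterior Gamma(46, 20)
obs 12: x=1 → posterior Gamma(47, 21)
obs 13: x=2 → posterior Gamma(49, 22)
obs 14: x=3 → posterior Gamma(52, 23)

51/23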